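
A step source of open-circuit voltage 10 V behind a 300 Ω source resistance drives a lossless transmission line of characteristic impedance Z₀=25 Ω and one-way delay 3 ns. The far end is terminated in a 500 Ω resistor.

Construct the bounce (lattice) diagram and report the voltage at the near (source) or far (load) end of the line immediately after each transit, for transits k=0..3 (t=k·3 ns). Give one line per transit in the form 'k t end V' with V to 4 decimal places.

0 0 source 0.7692
1 3 load 1.4652
2 6 source 2.0541
3 9 load 2.5869

Γ_L=0.904762, Γ_S=0.846154; launch V₁=10·25/325=0.769231
k=0 src: V=0.7692
k=1 load: inc=0.769231, refl=0.769231·0.904762=0.6960; V=0.000000+0.769231+0.695971=1.4652
k=2 src: inc=0.695971, refl=0.695971·0.846154=0.5889; V=0.769231+0.695971+0.588898=2.0541
k=3 load: inc=0.588898, refl=0.588898·0.904762=0.5328; V=1.465201+0.588898+0.532813=2.5869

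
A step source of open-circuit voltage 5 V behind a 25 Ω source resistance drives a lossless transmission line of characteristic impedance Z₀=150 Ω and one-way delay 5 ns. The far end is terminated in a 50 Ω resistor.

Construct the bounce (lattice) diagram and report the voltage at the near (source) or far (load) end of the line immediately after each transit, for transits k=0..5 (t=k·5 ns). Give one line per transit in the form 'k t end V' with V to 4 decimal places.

0 0 source 4.2857
1 5 load 2.1429
2 10 source 3.6735
3 15 load 2.9082
4 20 source 3.4548
5 25 load 3.1815

Γ_L=-0.500000, Γ_S=-0.714286; launch V₁=5·150/175=4.285714
k=0 src: V=4.2857
k=1 load: inc=4.285714, refl=4.285714·-0.500000=-2.1429; V=0.000000+4.285714+-2.142857=2.1429
k=2 src: inc=-2.142857, refl=-2.142857·-0.714286=1.5306; V=4.285714+-2.142857+1.530612=3.6735
k=3 load: inc=1.530612, refl=1.530612·-0.500000=-0.7653; V=2.142857+1.530612+-0.765306=2.9082
k=4 src: inc=-0.765306, refl=-0.765306·-0.714286=0.5466; V=3.673469+-0.765306+0.546647=3.4548
k=5 load: inc=0.546647, refl=0.546647·-0.500000=-0.2733; V=2.908163+0.546647+-0.273324=3.1815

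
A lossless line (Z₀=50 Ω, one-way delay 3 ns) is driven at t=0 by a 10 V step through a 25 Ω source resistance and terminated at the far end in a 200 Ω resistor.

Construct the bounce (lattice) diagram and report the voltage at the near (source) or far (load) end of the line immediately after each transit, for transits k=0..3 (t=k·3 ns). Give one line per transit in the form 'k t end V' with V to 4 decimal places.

Γ_L=0.600000, Γ_S=-0.333333; launch V₁=10·50/75=6.666667
k=0 src: V=6.6667
k=1 load: inc=6.666667, refl=6.666667·0.600000=4.0000; V=0.000000+6.666667+4.000000=10.6667
k=2 src: inc=4.000000, refl=4.000000·-0.333333=-1.3333; V=6.666667+4.000000+-1.333333=9.3333
k=3 load: inc=-1.333333, refl=-1.333333·0.600000=-0.8000; V=10.666667+-1.333333+-0.800000=8.5333

0 0 source 6.6667
1 3 load 10.6667
2 6 source 9.3333
3 9 load 8.5333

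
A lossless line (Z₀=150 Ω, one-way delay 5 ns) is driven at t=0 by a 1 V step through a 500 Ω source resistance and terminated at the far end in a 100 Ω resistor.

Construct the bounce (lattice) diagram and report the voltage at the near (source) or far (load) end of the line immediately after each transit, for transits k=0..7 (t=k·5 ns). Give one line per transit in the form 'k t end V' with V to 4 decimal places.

Γ_L=-0.200000, Γ_S=0.538462; launch V₁=1·150/650=0.230769
k=0 src: V=0.2308
k=1 load: inc=0.230769, refl=0.230769·-0.200000=-0.0462; V=0.000000+0.230769+-0.046154=0.1846
k=2 src: inc=-0.046154, refl=-0.046154·0.538462=-0.0249; V=0.230769+-0.046154+-0.024852=0.1598
k=3 load: inc=-0.024852, refl=-0.024852·-0.200000=0.0050; V=0.184615+-0.024852+0.004970=0.1647
k=4 src: inc=0.004970, refl=0.004970·0.538462=0.0027; V=0.159763+0.004970+0.002676=0.1674
k=5 load: inc=0.002676, refl=0.002676·-0.200000=-0.0005; V=0.164734+0.002676+-0.000535=0.1669
k=6 src: inc=-0.000535, refl=-0.000535·0.538462=-0.0003; V=0.167410+-0.000535+-0.000288=0.1666
k=7 load: inc=-0.000288, refl=-0.000288·-0.200000=0.0001; V=0.166875+-0.000288+0.000058=0.1666

0 0 source 0.2308
1 5 load 0.1846
2 10 source 0.1598
3 15 load 0.1647
4 20 source 0.1674
5 25 load 0.1669
6 30 source 0.1666
7 35 load 0.1666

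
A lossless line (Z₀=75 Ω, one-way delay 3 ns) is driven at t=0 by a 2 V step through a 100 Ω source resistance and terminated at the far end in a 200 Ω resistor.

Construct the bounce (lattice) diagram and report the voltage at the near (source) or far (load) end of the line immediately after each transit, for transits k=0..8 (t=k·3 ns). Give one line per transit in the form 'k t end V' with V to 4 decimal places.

0 0 source 0.8571
1 3 load 1.2468
2 6 source 1.3024
3 9 load 1.3277
4 12 source 1.3313
5 15 load 1.3330
6 18 source 1.3332
7 21 load 1.3333
8 24 source 1.3333

Γ_L=0.454545, Γ_S=0.142857; launch V₁=2·75/175=0.857143
k=0 src: V=0.8571
k=1 load: inc=0.857143, refl=0.857143·0.454545=0.3896; V=0.000000+0.857143+0.389610=1.2468
k=2 src: inc=0.389610, refl=0.389610·0.142857=0.0557; V=0.857143+0.389610+0.055659=1.3024
k=3 load: inc=0.055659, refl=0.055659·0.454545=0.0253; V=1.246753+0.055659+0.025299=1.3277
k=4 src: inc=0.025299, refl=0.025299·0.142857=0.0036; V=1.302412+0.025299+0.003614=1.3313
k=5 load: inc=0.003614, refl=0.003614·0.454545=0.0016; V=1.327711+0.003614+0.001643=1.3330
k=6 src: inc=0.001643, refl=0.001643·0.142857=0.0002; V=1.331325+0.001643+0.000235=1.3332
k=7 load: inc=0.000235, refl=0.000235·0.454545=0.0001; V=1.332968+0.000235+0.000107=1.3333
k=8 src: inc=0.000107, refl=0.000107·0.142857=0.0000; V=1.333203+0.000107+0.000015=1.3333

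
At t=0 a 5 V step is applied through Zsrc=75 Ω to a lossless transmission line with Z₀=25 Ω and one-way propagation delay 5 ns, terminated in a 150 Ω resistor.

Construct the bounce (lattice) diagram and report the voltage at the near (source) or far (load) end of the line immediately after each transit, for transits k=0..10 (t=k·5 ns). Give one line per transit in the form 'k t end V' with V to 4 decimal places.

0 0 source 1.2500
1 5 load 2.1429
2 10 source 2.5893
3 15 load 2.9082
4 20 source 3.0676
5 25 load 3.1815
6 30 source 3.2384
7 35 load 3.2791
8 40 source 3.2994
9 45 load 3.3140
10 50 source 3.3212

Γ_L=0.714286, Γ_S=0.500000; launch V₁=5·25/100=1.250000
k=0 src: V=1.2500
k=1 load: inc=1.250000, refl=1.250000·0.714286=0.8929; V=0.000000+1.250000+0.892857=2.1429
k=2 src: inc=0.892857, refl=0.892857·0.500000=0.4464; V=1.250000+0.892857+0.446429=2.5893
k=3 load: inc=0.446429, refl=0.446429·0.714286=0.3189; V=2.142857+0.446429+0.318878=2.9082
k=4 src: inc=0.318878, refl=0.318878·0.500000=0.1594; V=2.589286+0.318878+0.159439=3.0676
k=5 load: inc=0.159439, refl=0.159439·0.714286=0.1139; V=2.908163+0.159439+0.113885=3.1815
k=6 src: inc=0.113885, refl=0.113885·0.500000=0.0569; V=3.067602+0.113885+0.056942=3.2384
k=7 load: inc=0.056942, refl=0.056942·0.714286=0.0407; V=3.181487+0.056942+0.040673=3.2791
k=8 src: inc=0.040673, refl=0.040673·0.500000=0.0203; V=3.238429+0.040673+0.020337=3.2994
k=9 load: inc=0.020337, refl=0.020337·0.714286=0.0145; V=3.279102+0.020337+0.014526=3.3140
k=10 src: inc=0.014526, refl=0.014526·0.500000=0.0073; V=3.299439+0.014526+0.007263=3.3212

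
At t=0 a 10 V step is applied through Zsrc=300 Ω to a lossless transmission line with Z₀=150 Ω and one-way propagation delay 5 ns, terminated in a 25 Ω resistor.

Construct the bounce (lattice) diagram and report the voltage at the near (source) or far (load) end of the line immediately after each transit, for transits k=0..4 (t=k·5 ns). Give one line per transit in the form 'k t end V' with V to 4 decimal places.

0 0 source 3.3333
1 5 load 0.9524
2 10 source 0.1587
3 15 load 0.7256
4 20 source 0.9146

Γ_L=-0.714286, Γ_S=0.333333; launch V₁=10·150/450=3.333333
k=0 src: V=3.3333
k=1 load: inc=3.333333, refl=3.333333·-0.714286=-2.3810; V=0.000000+3.333333+-2.380952=0.9524
k=2 src: inc=-2.380952, refl=-2.380952·0.333333=-0.7937; V=3.333333+-2.380952+-0.793651=0.1587
k=3 load: inc=-0.793651, refl=-0.793651·-0.714286=0.5669; V=0.952381+-0.793651+0.566893=0.7256
k=4 src: inc=0.566893, refl=0.566893·0.333333=0.1890; V=0.158730+0.566893+0.188964=0.9146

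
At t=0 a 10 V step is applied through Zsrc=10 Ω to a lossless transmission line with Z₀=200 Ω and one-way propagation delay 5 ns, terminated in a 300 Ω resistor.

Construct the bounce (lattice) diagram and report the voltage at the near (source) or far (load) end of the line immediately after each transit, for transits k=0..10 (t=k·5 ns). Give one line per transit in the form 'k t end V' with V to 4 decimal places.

0 0 source 9.5238
1 5 load 11.4286
2 10 source 9.7052
3 15 load 9.3605
4 20 source 9.6724
5 25 load 9.7348
6 30 source 9.6783
7 35 load 9.6670
8 40 source 9.6773
9 45 load 9.6793
10 50 source 9.6774

Γ_L=0.200000, Γ_S=-0.904762; launch V₁=10·200/210=9.523810
k=0 src: V=9.5238
k=1 load: inc=9.523810, refl=9.523810·0.200000=1.9048; V=0.000000+9.523810+1.904762=11.4286
k=2 src: inc=1.904762, refl=1.904762·-0.904762=-1.7234; V=9.523810+1.904762+-1.723356=9.7052
k=3 load: inc=-1.723356, refl=-1.723356·0.200000=-0.3447; V=11.428571+-1.723356+-0.344671=9.3605
k=4 src: inc=-0.344671, refl=-0.344671·-0.904762=0.3118; V=9.705215+-0.344671+0.311845=9.6724
k=5 load: inc=0.311845, refl=0.311845·0.200000=0.0624; V=9.360544+0.311845+0.062369=9.7348
k=6 src: inc=0.062369, refl=0.062369·-0.904762=-0.0564; V=9.672390+0.062369+-0.056429=9.6783
k=7 load: inc=-0.056429, refl=-0.056429·0.200000=-0.0113; V=9.734759+-0.056429+-0.011286=9.6670
k=8 src: inc=-0.011286, refl=-0.011286·-0.904762=0.0102; V=9.678330+-0.011286+0.010211=9.6773
k=9 load: inc=0.010211, refl=0.010211·0.200000=0.0020; V=9.667044+0.010211+0.002042=9.6793
k=10 src: inc=0.002042, refl=0.002042·-0.904762=-0.0018; V=9.677255+0.002042+-0.001848=9.6774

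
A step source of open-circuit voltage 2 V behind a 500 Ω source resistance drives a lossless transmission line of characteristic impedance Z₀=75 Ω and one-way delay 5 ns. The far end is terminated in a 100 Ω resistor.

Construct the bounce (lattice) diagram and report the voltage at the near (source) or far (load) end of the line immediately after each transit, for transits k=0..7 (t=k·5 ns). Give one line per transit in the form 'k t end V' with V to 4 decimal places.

0 0 source 0.2609
1 5 load 0.2981
2 10 source 0.3257
3 15 load 0.3296
4 20 source 0.3325
5 25 load 0.3329
6 30 source 0.3332
7 35 load 0.3333

Γ_L=0.142857, Γ_S=0.739130; launch V₁=2·75/575=0.260870
k=0 src: V=0.2609
k=1 load: inc=0.260870, refl=0.260870·0.142857=0.0373; V=0.000000+0.260870+0.037267=0.2981
k=2 src: inc=0.037267, refl=0.037267·0.739130=0.0275; V=0.260870+0.037267+0.027545=0.3257
k=3 load: inc=0.027545, refl=0.027545·0.142857=0.0039; V=0.298137+0.027545+0.003935=0.3296
k=4 src: inc=0.003935, refl=0.003935·0.739130=0.0029; V=0.325682+0.003935+0.002909=0.3325
k=5 load: inc=0.002909, refl=0.002909·0.142857=0.0004; V=0.329617+0.002909+0.000416=0.3329
k=6 src: inc=0.000416, refl=0.000416·0.739130=0.0003; V=0.332525+0.000416+0.000307=0.3332
k=7 load: inc=0.000307, refl=0.000307·0.142857=0.0000; V=0.332941+0.000307+0.000044=0.3333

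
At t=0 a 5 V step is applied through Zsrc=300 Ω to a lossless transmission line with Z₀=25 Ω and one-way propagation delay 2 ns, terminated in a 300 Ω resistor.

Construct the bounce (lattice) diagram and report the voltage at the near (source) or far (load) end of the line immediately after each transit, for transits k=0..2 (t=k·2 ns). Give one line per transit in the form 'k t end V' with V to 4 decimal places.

0 0 source 0.3846
1 2 load 0.7101
2 4 source 0.9854

Γ_L=0.846154, Γ_S=0.846154; launch V₁=5·25/325=0.384615
k=0 src: V=0.3846
k=1 load: inc=0.384615, refl=0.384615·0.846154=0.3254; V=0.000000+0.384615+0.325444=0.7101
k=2 src: inc=0.325444, refl=0.325444·0.846154=0.2754; V=0.384615+0.325444+0.275376=0.9854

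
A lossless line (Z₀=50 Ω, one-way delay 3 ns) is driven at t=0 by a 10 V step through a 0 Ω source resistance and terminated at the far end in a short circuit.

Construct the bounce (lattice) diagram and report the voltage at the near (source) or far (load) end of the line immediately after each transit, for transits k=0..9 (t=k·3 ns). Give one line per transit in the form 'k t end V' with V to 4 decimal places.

Γ_L=-1.000000, Γ_S=-1.000000; launch V₁=10·50/50=10.000000
k=0 src: V=10.0000
k=1 load: inc=10.000000, refl=10.000000·-1.000000=-10.0000; V=0.000000+10.000000+-10.000000=0.0000
k=2 src: inc=-10.000000, refl=-10.000000·-1.000000=10.0000; V=10.000000+-10.000000+10.000000=10.0000
k=3 load: inc=10.000000, refl=10.000000·-1.000000=-10.0000; V=0.000000+10.000000+-10.000000=0.0000
k=4 src: inc=-10.000000, refl=-10.000000·-1.000000=10.0000; V=10.000000+-10.000000+10.000000=10.0000
k=5 load: inc=10.000000, refl=10.000000·-1.000000=-10.0000; V=0.000000+10.000000+-10.000000=0.0000
k=6 src: inc=-10.000000, refl=-10.000000·-1.000000=10.0000; V=10.000000+-10.000000+10.000000=10.0000
k=7 load: inc=10.000000, refl=10.000000·-1.000000=-10.0000; V=0.000000+10.000000+-10.000000=0.0000
k=8 src: inc=-10.000000, refl=-10.000000·-1.000000=10.0000; V=10.000000+-10.000000+10.000000=10.0000
k=9 load: inc=10.000000, refl=10.000000·-1.000000=-10.0000; V=0.000000+10.000000+-10.000000=0.0000

0 0 source 10.0000
1 3 load 0.0000
2 6 source 10.0000
3 9 load 0.0000
4 12 source 10.0000
5 15 load 0.0000
6 18 source 10.0000
7 21 load 0.0000
8 24 source 10.0000
9 27 load 0.0000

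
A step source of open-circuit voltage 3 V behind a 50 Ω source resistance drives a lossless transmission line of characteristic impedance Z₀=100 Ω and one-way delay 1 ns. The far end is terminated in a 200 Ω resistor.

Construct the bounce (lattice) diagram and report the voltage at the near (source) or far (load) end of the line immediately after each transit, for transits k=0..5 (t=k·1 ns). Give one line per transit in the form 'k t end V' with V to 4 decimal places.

Γ_L=0.333333, Γ_S=-0.333333; launch V₁=3·100/150=2.000000
k=0 src: V=2.0000
k=1 load: inc=2.000000, refl=2.000000·0.333333=0.6667; V=0.000000+2.000000+0.666667=2.6667
k=2 src: inc=0.666667, refl=0.666667·-0.333333=-0.2222; V=2.000000+0.666667+-0.222222=2.4444
k=3 load: inc=-0.222222, refl=-0.222222·0.333333=-0.0741; V=2.666667+-0.222222+-0.074074=2.3704
k=4 src: inc=-0.074074, refl=-0.074074·-0.333333=0.0247; V=2.444444+-0.074074+0.024691=2.3951
k=5 load: inc=0.024691, refl=0.024691·0.333333=0.0082; V=2.370370+0.024691+0.008230=2.4033

0 0 source 2.0000
1 1 load 2.6667
2 2 source 2.4444
3 3 load 2.3704
4 4 source 2.3951
5 5 load 2.4033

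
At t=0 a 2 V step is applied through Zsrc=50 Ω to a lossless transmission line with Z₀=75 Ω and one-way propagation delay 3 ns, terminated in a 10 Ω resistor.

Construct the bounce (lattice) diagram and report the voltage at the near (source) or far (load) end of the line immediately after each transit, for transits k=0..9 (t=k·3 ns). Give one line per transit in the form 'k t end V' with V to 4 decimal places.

Γ_L=-0.764706, Γ_S=-0.200000; launch V₁=2·75/125=1.200000
k=0 src: V=1.2000
k=1 load: inc=1.200000, refl=1.200000·-0.764706=-0.9176; V=0.000000+1.200000+-0.917647=0.2824
k=2 src: inc=-0.917647, refl=-0.917647·-0.200000=0.1835; V=1.200000+-0.917647+0.183529=0.4659
k=3 load: inc=0.183529, refl=0.183529·-0.764706=-0.1403; V=0.282353+0.183529+-0.140346=0.3255
k=4 src: inc=-0.140346, refl=-0.140346·-0.200000=0.0281; V=0.465882+-0.140346+0.028069=0.3536
k=5 load: inc=0.028069, refl=0.028069·-0.764706=-0.0215; V=0.325536+0.028069+-0.021465=0.3321
k=6 src: inc=-0.021465, refl=-0.021465·-0.200000=0.0043; V=0.353606+-0.021465+0.004293=0.3364
k=7 load: inc=0.004293, refl=0.004293·-0.764706=-0.0033; V=0.332141+0.004293+-0.003283=0.3332
k=8 src: inc=-0.003283, refl=-0.003283·-0.200000=0.0007; V=0.336434+-0.003283+0.000657=0.3338
k=9 load: inc=0.000657, refl=0.000657·-0.764706=-0.0005; V=0.333151+0.000657+-0.000502=0.3333

0 0 source 1.2000
1 3 load 0.2824
2 6 source 0.4659
3 9 load 0.3255
4 12 source 0.3536
5 15 load 0.3321
6 18 source 0.3364
7 21 load 0.3332
8 24 source 0.3338
9 27 load 0.3333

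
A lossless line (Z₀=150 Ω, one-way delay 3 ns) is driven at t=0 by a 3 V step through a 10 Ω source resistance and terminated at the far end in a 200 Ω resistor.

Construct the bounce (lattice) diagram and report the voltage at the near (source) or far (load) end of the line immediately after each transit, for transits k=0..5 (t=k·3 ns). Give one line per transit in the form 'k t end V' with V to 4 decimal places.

0 0 source 2.8125
1 3 load 3.2143
2 6 source 2.8627
3 9 load 2.8125
4 12 source 2.8564
5 15 load 2.8627

Γ_L=0.142857, Γ_S=-0.875000; launch V₁=3·150/160=2.812500
k=0 src: V=2.8125
k=1 load: inc=2.812500, refl=2.812500·0.142857=0.4018; V=0.000000+2.812500+0.401786=3.2143
k=2 src: inc=0.401786, refl=0.401786·-0.875000=-0.3516; V=2.812500+0.401786+-0.351562=2.8627
k=3 load: inc=-0.351562, refl=-0.351562·0.142857=-0.0502; V=3.214286+-0.351562+-0.050223=2.8125
k=4 src: inc=-0.050223, refl=-0.050223·-0.875000=0.0439; V=2.862723+-0.050223+0.043945=2.8564
k=5 load: inc=0.043945, refl=0.043945·0.142857=0.0063; V=2.812500+0.043945+0.006278=2.8627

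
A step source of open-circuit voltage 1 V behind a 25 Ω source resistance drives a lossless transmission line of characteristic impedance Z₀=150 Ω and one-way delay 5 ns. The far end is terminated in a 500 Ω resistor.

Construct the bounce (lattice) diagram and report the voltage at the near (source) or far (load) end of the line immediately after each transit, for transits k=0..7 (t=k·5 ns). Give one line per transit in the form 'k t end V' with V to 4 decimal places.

Γ_L=0.538462, Γ_S=-0.714286; launch V₁=1·150/175=0.857143
k=0 src: V=0.8571
k=1 load: inc=0.857143, refl=0.857143·0.538462=0.4615; V=0.000000+0.857143+0.461538=1.3187
k=2 src: inc=0.461538, refl=0.461538·-0.714286=-0.3297; V=0.857143+0.461538+-0.329670=0.9890
k=3 load: inc=-0.329670, refl=-0.329670·0.538462=-0.1775; V=1.318681+-0.329670+-0.177515=0.8115
k=4 src: inc=-0.177515, refl=-0.177515·-0.714286=0.1268; V=0.989011+-0.177515+0.126796=0.9383
k=5 load: inc=0.126796, refl=0.126796·0.538462=0.0683; V=0.811496+0.126796+0.068275=1.0066
k=6 src: inc=0.068275, refl=0.068275·-0.714286=-0.0488; V=0.938292+0.068275+-0.048768=0.9578
k=7 load: inc=-0.048768, refl=-0.048768·0.538462=-0.0263; V=1.006567+-0.048768+-0.026260=0.9315

0 0 source 0.8571
1 5 load 1.3187
2 10 source 0.9890
3 15 load 0.8115
4 20 source 0.9383
5 25 load 1.0066
6 30 source 0.9578
7 35 load 0.9315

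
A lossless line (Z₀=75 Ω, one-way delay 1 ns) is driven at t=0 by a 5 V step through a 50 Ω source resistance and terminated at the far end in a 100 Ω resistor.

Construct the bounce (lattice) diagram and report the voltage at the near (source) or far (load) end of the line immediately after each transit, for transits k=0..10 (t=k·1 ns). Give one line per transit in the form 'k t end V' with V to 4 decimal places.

0 0 source 3.0000
1 1 load 3.4286
2 2 source 3.3429
3 3 load 3.3306
4 4 source 3.3331
5 5 load 3.3334
6 6 source 3.3333
7 7 load 3.3333
8 8 source 3.3333
9 9 load 3.3333
10 10 source 3.3333

Γ_L=0.142857, Γ_S=-0.200000; launch V₁=5·75/125=3.000000
k=0 src: V=3.0000
k=1 load: inc=3.000000, refl=3.000000·0.142857=0.4286; V=0.000000+3.000000+0.428571=3.4286
k=2 src: inc=0.428571, refl=0.428571·-0.200000=-0.0857; V=3.000000+0.428571+-0.085714=3.3429
k=3 load: inc=-0.085714, refl=-0.085714·0.142857=-0.0122; V=3.428571+-0.085714+-0.012245=3.3306
k=4 src: inc=-0.012245, refl=-0.012245·-0.200000=0.0024; V=3.342857+-0.012245+0.002449=3.3331
k=5 load: inc=0.002449, refl=0.002449·0.142857=0.0003; V=3.330612+0.002449+0.000350=3.3334
k=6 src: inc=0.000350, refl=0.000350·-0.200000=-0.0001; V=3.333061+0.000350+-0.000070=3.3333
k=7 load: inc=-0.000070, refl=-0.000070·0.142857=-0.0000; V=3.333411+-0.000070+-0.000010=3.3333
k=8 src: inc=-0.000010, refl=-0.000010·-0.200000=0.0000; V=3.333341+-0.000010+0.000002=3.3333
k=9 load: inc=0.000002, refl=0.000002·0.142857=0.0000; V=3.333331+0.000002+0.000000=3.3333
k=10 src: inc=0.000000, refl=0.000000·-0.200000=-0.0000; V=3.333333+0.000000+-0.000000=3.3333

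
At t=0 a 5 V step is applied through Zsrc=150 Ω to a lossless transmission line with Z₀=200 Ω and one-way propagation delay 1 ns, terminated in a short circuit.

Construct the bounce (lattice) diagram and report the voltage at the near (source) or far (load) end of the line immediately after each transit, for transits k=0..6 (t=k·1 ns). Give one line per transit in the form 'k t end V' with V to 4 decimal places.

0 0 source 2.8571
1 1 load 0.0000
2 2 source 0.4082
3 3 load 0.0000
4 4 source 0.0583
5 5 load 0.0000
6 6 source 0.0083

Γ_L=-1.000000, Γ_S=-0.142857; launch V₁=5·200/350=2.857143
k=0 src: V=2.8571
k=1 load: inc=2.857143, refl=2.857143·-1.000000=-2.8571; V=0.000000+2.857143+-2.857143=0.0000
k=2 src: inc=-2.857143, refl=-2.857143·-0.142857=0.4082; V=2.857143+-2.857143+0.408163=0.4082
k=3 load: inc=0.408163, refl=0.408163·-1.000000=-0.4082; V=0.000000+0.408163+-0.408163=0.0000
k=4 src: inc=-0.408163, refl=-0.408163·-0.142857=0.0583; V=0.408163+-0.408163+0.058309=0.0583
k=5 load: inc=0.058309, refl=0.058309·-1.000000=-0.0583; V=0.000000+0.058309+-0.058309=0.0000
k=6 src: inc=-0.058309, refl=-0.058309·-0.142857=0.0083; V=0.058309+-0.058309+0.008330=0.0083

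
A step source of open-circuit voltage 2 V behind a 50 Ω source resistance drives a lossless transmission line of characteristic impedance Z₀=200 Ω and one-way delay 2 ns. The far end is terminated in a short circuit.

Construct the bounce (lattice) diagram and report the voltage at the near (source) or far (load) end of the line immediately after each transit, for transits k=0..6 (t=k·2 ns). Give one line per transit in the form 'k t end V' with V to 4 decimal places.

0 0 source 1.6000
1 2 load 0.0000
2 4 source 0.9600
3 6 load 0.0000
4 8 source 0.5760
5 10 load 0.0000
6 12 source 0.3456

Γ_L=-1.000000, Γ_S=-0.600000; launch V₁=2·200/250=1.600000
k=0 src: V=1.6000
k=1 load: inc=1.600000, refl=1.600000·-1.000000=-1.6000; V=0.000000+1.600000+-1.600000=0.0000
k=2 src: inc=-1.600000, refl=-1.600000·-0.600000=0.9600; V=1.600000+-1.600000+0.960000=0.9600
k=3 load: inc=0.960000, refl=0.960000·-1.000000=-0.9600; V=0.000000+0.960000+-0.960000=0.0000
k=4 src: inc=-0.960000, refl=-0.960000·-0.600000=0.5760; V=0.960000+-0.960000+0.576000=0.5760
k=5 load: inc=0.576000, refl=0.576000·-1.000000=-0.5760; V=0.000000+0.576000+-0.576000=0.0000
k=6 src: inc=-0.576000, refl=-0.576000·-0.600000=0.3456; V=0.576000+-0.576000+0.345600=0.3456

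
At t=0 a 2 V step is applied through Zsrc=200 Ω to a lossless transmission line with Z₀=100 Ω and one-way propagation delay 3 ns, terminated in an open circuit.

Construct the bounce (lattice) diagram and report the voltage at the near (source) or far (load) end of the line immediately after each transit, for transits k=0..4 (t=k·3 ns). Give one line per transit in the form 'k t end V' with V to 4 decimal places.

Γ_L=1.000000, Γ_S=0.333333; launch V₁=2·100/300=0.666667
k=0 src: V=0.6667
k=1 load: inc=0.666667, refl=0.666667·1.000000=0.6667; V=0.000000+0.666667+0.666667=1.3333
k=2 src: inc=0.666667, refl=0.666667·0.333333=0.2222; V=0.666667+0.666667+0.222222=1.5556
k=3 load: inc=0.222222, refl=0.222222·1.000000=0.2222; V=1.333333+0.222222+0.222222=1.7778
k=4 src: inc=0.222222, refl=0.222222·0.333333=0.0741; V=1.555556+0.222222+0.074074=1.8519

0 0 source 0.6667
1 3 load 1.3333
2 6 source 1.5556
3 9 load 1.7778
4 12 source 1.8519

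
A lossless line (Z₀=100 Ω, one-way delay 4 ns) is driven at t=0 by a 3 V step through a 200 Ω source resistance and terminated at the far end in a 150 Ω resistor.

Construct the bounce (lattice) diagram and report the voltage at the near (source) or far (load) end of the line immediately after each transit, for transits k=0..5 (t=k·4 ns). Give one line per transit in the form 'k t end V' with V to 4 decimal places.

0 0 source 1.0000
1 4 load 1.2000
2 8 source 1.2667
3 12 load 1.2800
4 16 source 1.2844
5 20 load 1.2853

Γ_L=0.200000, Γ_S=0.333333; launch V₁=3·100/300=1.000000
k=0 src: V=1.0000
k=1 load: inc=1.000000, refl=1.000000·0.200000=0.2000; V=0.000000+1.000000+0.200000=1.2000
k=2 src: inc=0.200000, refl=0.200000·0.333333=0.0667; V=1.000000+0.200000+0.066667=1.2667
k=3 load: inc=0.066667, refl=0.066667·0.200000=0.0133; V=1.200000+0.066667+0.013333=1.2800
k=4 src: inc=0.013333, refl=0.013333·0.333333=0.0044; V=1.266667+0.013333+0.004444=1.2844
k=5 load: inc=0.004444, refl=0.004444·0.200000=0.0009; V=1.280000+0.004444+0.000889=1.2853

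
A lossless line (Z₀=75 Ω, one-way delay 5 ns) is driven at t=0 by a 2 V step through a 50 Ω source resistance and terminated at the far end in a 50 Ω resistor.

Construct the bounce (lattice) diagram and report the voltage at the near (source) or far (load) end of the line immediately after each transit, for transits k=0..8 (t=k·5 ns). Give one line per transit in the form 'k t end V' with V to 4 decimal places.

Γ_L=-0.200000, Γ_S=-0.200000; launch V₁=2·75/125=1.200000
k=0 src: V=1.2000
k=1 load: inc=1.200000, refl=1.200000·-0.200000=-0.2400; V=0.000000+1.200000+-0.240000=0.9600
k=2 src: inc=-0.240000, refl=-0.240000·-0.200000=0.0480; V=1.200000+-0.240000+0.048000=1.0080
k=3 load: inc=0.048000, refl=0.048000·-0.200000=-0.0096; V=0.960000+0.048000+-0.009600=0.9984
k=4 src: inc=-0.009600, refl=-0.009600·-0.200000=0.0019; V=1.008000+-0.009600+0.001920=1.0003
k=5 load: inc=0.001920, refl=0.001920·-0.200000=-0.0004; V=0.998400+0.001920+-0.000384=0.9999
k=6 src: inc=-0.000384, refl=-0.000384·-0.200000=0.0001; V=1.000320+-0.000384+0.000077=1.0000
k=7 load: inc=0.000077, refl=0.000077·-0.200000=-0.0000; V=0.999936+0.000077+-0.000015=1.0000
k=8 src: inc=-0.000015, refl=-0.000015·-0.200000=0.0000; V=1.000013+-0.000015+0.000003=1.0000

0 0 source 1.2000
1 5 load 0.9600
2 10 source 1.0080
3 15 load 0.9984
4 20 source 1.0003
5 25 load 0.9999
6 30 source 1.0000
7 35 load 1.0000
8 40 source 1.0000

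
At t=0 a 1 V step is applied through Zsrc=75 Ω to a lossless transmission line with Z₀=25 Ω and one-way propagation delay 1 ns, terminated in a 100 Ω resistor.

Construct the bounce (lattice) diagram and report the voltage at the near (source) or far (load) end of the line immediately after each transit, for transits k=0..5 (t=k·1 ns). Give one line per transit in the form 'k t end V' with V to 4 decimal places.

0 0 source 0.2500
1 1 load 0.4000
2 2 source 0.4750
3 3 load 0.5200
4 4 source 0.5425
5 5 load 0.5560

Γ_L=0.600000, Γ_S=0.500000; launch V₁=1·25/100=0.250000
k=0 src: V=0.2500
k=1 load: inc=0.250000, refl=0.250000·0.600000=0.1500; V=0.000000+0.250000+0.150000=0.4000
k=2 src: inc=0.150000, refl=0.150000·0.500000=0.0750; V=0.250000+0.150000+0.075000=0.4750
k=3 load: inc=0.075000, refl=0.075000·0.600000=0.0450; V=0.400000+0.075000+0.045000=0.5200
k=4 src: inc=0.045000, refl=0.045000·0.500000=0.0225; V=0.475000+0.045000+0.022500=0.5425
k=5 load: inc=0.022500, refl=0.022500·0.600000=0.0135; V=0.520000+0.022500+0.013500=0.5560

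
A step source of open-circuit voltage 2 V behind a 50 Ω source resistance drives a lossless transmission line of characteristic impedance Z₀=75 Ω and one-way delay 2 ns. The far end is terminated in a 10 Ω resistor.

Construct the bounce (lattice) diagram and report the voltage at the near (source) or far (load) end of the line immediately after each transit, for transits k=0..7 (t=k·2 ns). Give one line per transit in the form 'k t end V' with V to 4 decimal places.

0 0 source 1.2000
1 2 load 0.2824
2 4 source 0.4659
3 6 load 0.3255
4 8 source 0.3536
5 10 load 0.3321
6 12 source 0.3364
7 14 load 0.3332

Γ_L=-0.764706, Γ_S=-0.200000; launch V₁=2·75/125=1.200000
k=0 src: V=1.2000
k=1 load: inc=1.200000, refl=1.200000·-0.764706=-0.9176; V=0.000000+1.200000+-0.917647=0.2824
k=2 src: inc=-0.917647, refl=-0.917647·-0.200000=0.1835; V=1.200000+-0.917647+0.183529=0.4659
k=3 load: inc=0.183529, refl=0.183529·-0.764706=-0.1403; V=0.282353+0.183529+-0.140346=0.3255
k=4 src: inc=-0.140346, refl=-0.140346·-0.200000=0.0281; V=0.465882+-0.140346+0.028069=0.3536
k=5 load: inc=0.028069, refl=0.028069·-0.764706=-0.0215; V=0.325536+0.028069+-0.021465=0.3321
k=6 src: inc=-0.021465, refl=-0.021465·-0.200000=0.0043; V=0.353606+-0.021465+0.004293=0.3364
k=7 load: inc=0.004293, refl=0.004293·-0.764706=-0.0033; V=0.332141+0.004293+-0.003283=0.3332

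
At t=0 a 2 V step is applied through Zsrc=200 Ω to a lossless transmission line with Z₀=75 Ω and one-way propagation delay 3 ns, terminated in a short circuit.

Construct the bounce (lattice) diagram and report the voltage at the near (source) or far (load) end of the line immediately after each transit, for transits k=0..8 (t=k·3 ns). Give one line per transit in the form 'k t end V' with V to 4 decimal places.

0 0 source 0.5455
1 3 load 0.0000
2 6 source -0.2479
3 9 load 0.0000
4 12 source 0.1127
5 15 load 0.0000
6 18 source -0.0512
7 21 load 0.0000
8 24 source 0.0233

Γ_L=-1.000000, Γ_S=0.454545; launch V₁=2·75/275=0.545455
k=0 src: V=0.5455
k=1 load: inc=0.545455, refl=0.545455·-1.000000=-0.5455; V=0.000000+0.545455+-0.545455=0.0000
k=2 src: inc=-0.545455, refl=-0.545455·0.454545=-0.2479; V=0.545455+-0.545455+-0.247934=-0.2479
k=3 load: inc=-0.247934, refl=-0.247934·-1.000000=0.2479; V=0.000000+-0.247934+0.247934=0.0000
k=4 src: inc=0.247934, refl=0.247934·0.454545=0.1127; V=-0.247934+0.247934+0.112697=0.1127
k=5 load: inc=0.112697, refl=0.112697·-1.000000=-0.1127; V=0.000000+0.112697+-0.112697=0.0000
k=6 src: inc=-0.112697, refl=-0.112697·0.454545=-0.0512; V=0.112697+-0.112697+-0.051226=-0.0512
k=7 load: inc=-0.051226, refl=-0.051226·-1.000000=0.0512; V=0.000000+-0.051226+0.051226=0.0000
k=8 src: inc=0.051226, refl=0.051226·0.454545=0.0233; V=-0.051226+0.051226+0.023285=0.0233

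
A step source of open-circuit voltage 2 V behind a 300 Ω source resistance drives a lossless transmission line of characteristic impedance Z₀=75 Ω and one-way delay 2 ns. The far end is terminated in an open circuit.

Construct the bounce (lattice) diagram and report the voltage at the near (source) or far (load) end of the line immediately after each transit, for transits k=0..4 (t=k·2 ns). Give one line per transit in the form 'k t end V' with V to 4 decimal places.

0 0 source 0.4000
1 2 load 0.8000
2 4 source 1.0400
3 6 load 1.2800
4 8 source 1.4240

Γ_L=1.000000, Γ_S=0.600000; launch V₁=2·75/375=0.400000
k=0 src: V=0.4000
k=1 load: inc=0.400000, refl=0.400000·1.000000=0.4000; V=0.000000+0.400000+0.400000=0.8000
k=2 src: inc=0.400000, refl=0.400000·0.600000=0.2400; V=0.400000+0.400000+0.240000=1.0400
k=3 load: inc=0.240000, refl=0.240000·1.000000=0.2400; V=0.800000+0.240000+0.240000=1.2800
k=4 src: inc=0.240000, refl=0.240000·0.600000=0.1440; V=1.040000+0.240000+0.144000=1.4240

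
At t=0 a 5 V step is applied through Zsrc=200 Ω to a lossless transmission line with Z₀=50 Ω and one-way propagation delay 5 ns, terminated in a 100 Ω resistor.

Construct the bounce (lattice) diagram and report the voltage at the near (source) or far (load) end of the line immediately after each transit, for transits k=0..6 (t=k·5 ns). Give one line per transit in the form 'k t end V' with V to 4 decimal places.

0 0 source 1.0000
1 5 load 1.3333
2 10 source 1.5333
3 15 load 1.6000
4 20 source 1.6400
5 25 load 1.6533
6 30 source 1.6613

Γ_L=0.333333, Γ_S=0.600000; launch V₁=5·50/250=1.000000
k=0 src: V=1.0000
k=1 load: inc=1.000000, refl=1.000000·0.333333=0.3333; V=0.000000+1.000000+0.333333=1.3333
k=2 src: inc=0.333333, refl=0.333333·0.600000=0.2000; V=1.000000+0.333333+0.200000=1.5333
k=3 load: inc=0.200000, refl=0.200000·0.333333=0.0667; V=1.333333+0.200000+0.066667=1.6000
k=4 src: inc=0.066667, refl=0.066667·0.600000=0.0400; V=1.533333+0.066667+0.040000=1.6400
k=5 load: inc=0.040000, refl=0.040000·0.333333=0.0133; V=1.600000+0.040000+0.013333=1.6533
k=6 src: inc=0.013333, refl=0.013333·0.600000=0.0080; V=1.640000+0.013333+0.008000=1.6613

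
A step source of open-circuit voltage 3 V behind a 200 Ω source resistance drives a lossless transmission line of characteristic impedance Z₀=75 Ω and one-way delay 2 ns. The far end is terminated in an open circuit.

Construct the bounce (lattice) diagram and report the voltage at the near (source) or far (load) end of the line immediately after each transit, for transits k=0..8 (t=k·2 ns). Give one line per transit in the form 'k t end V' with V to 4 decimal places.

0 0 source 0.8182
1 2 load 1.6364
2 4 source 2.0083
3 6 load 2.3802
4 8 source 2.5492
5 10 load 2.7183
6 12 source 2.7951
7 14 load 2.8719
8 16 source 2.9069

Γ_L=1.000000, Γ_S=0.454545; launch V₁=3·75/275=0.818182
k=0 src: V=0.8182
k=1 load: inc=0.818182, refl=0.818182·1.000000=0.8182; V=0.000000+0.818182+0.818182=1.6364
k=2 src: inc=0.818182, refl=0.818182·0.454545=0.3719; V=0.818182+0.818182+0.371901=2.0083
k=3 load: inc=0.371901, refl=0.371901·1.000000=0.3719; V=1.636364+0.371901+0.371901=2.3802
k=4 src: inc=0.371901, refl=0.371901·0.454545=0.1690; V=2.008264+0.371901+0.169046=2.5492
k=5 load: inc=0.169046, refl=0.169046·1.000000=0.1690; V=2.380165+0.169046+0.169046=2.7183
k=6 src: inc=0.169046, refl=0.169046·0.454545=0.0768; V=2.549211+0.169046+0.076839=2.7951
k=7 load: inc=0.076839, refl=0.076839·1.000000=0.0768; V=2.718257+0.076839+0.076839=2.8719
k=8 src: inc=0.076839, refl=0.076839·0.454545=0.0349; V=2.795096+0.076839+0.034927=2.9069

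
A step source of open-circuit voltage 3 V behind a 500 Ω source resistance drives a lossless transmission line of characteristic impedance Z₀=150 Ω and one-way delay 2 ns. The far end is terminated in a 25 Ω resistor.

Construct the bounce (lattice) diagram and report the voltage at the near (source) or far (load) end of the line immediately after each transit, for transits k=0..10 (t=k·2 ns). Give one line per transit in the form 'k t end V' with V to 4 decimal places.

0 0 source 0.6923
1 2 load 0.1978
2 4 source -0.0685
3 6 load 0.1217
4 8 source 0.2241
5 10 load 0.1510
6 12 source 0.1116
7 14 load 0.1397
8 16 source 0.1549
9 18 load 0.1441
10 20 source 0.1382

Γ_L=-0.714286, Γ_S=0.538462; launch V₁=3·150/650=0.692308
k=0 src: V=0.6923
k=1 load: inc=0.692308, refl=0.692308·-0.714286=-0.4945; V=0.000000+0.692308+-0.494505=0.1978
k=2 src: inc=-0.494505, refl=-0.494505·0.538462=-0.2663; V=0.692308+-0.494505+-0.266272=-0.0685
k=3 load: inc=-0.266272, refl=-0.266272·-0.714286=0.1902; V=0.197802+-0.266272+0.190194=0.1217
k=4 src: inc=0.190194, refl=0.190194·0.538462=0.1024; V=-0.068470+0.190194+0.102412=0.2241
k=5 load: inc=0.102412, refl=0.102412·-0.714286=-0.0732; V=0.121724+0.102412+-0.073152=0.1510
k=6 src: inc=-0.073152, refl=-0.073152·0.538462=-0.0394; V=0.224137+-0.073152+-0.039389=0.1116
k=7 load: inc=-0.039389, refl=-0.039389·-0.714286=0.0281; V=0.150985+-0.039389+0.028135=0.1397
k=8 src: inc=0.028135, refl=0.028135·0.538462=0.0151; V=0.111596+0.028135+0.015150=0.1549
k=9 load: inc=0.015150, refl=0.015150·-0.714286=-0.0108; V=0.139731+0.015150+-0.010821=0.1441
k=10 src: inc=-0.010821, refl=-0.010821·0.538462=-0.0058; V=0.154881+-0.010821+-0.005827=0.1382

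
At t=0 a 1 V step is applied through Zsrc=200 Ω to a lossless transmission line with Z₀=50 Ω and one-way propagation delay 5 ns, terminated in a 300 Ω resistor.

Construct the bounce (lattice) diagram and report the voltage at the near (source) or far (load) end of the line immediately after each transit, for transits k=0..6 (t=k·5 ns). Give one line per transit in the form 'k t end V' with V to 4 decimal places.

Γ_L=0.714286, Γ_S=0.600000; launch V₁=1·50/250=0.200000
k=0 src: V=0.2000
k=1 load: inc=0.200000, refl=0.200000·0.714286=0.1429; V=0.000000+0.200000+0.142857=0.3429
k=2 src: inc=0.142857, refl=0.142857·0.600000=0.0857; V=0.200000+0.142857+0.085714=0.4286
k=3 load: inc=0.085714, refl=0.085714·0.714286=0.0612; V=0.342857+0.085714+0.061224=0.4898
k=4 src: inc=0.061224, refl=0.061224·0.600000=0.0367; V=0.428571+0.061224+0.036735=0.5265
k=5 load: inc=0.036735, refl=0.036735·0.714286=0.0262; V=0.489796+0.036735+0.026239=0.5528
k=6 src: inc=0.026239, refl=0.026239·0.600000=0.0157; V=0.526531+0.026239+0.015743=0.5685

0 0 source 0.2000
1 5 load 0.3429
2 10 source 0.4286
3 15 load 0.4898
4 20 source 0.5265
5 25 load 0.5528
6 30 source 0.5685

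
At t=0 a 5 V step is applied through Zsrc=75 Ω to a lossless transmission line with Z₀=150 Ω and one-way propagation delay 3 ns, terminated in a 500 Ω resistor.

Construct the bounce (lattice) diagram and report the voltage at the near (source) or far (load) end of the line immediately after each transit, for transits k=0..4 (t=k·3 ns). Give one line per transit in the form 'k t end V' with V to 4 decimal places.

0 0 source 3.3333
1 3 load 5.1282
2 6 source 4.5299
3 9 load 4.2078
4 12 source 4.3151

Γ_L=0.538462, Γ_S=-0.333333; launch V₁=5·150/225=3.333333
k=0 src: V=3.3333
k=1 load: inc=3.333333, refl=3.333333·0.538462=1.7949; V=0.000000+3.333333+1.794872=5.1282
k=2 src: inc=1.794872, refl=1.794872·-0.333333=-0.5983; V=3.333333+1.794872+-0.598291=4.5299
k=3 load: inc=-0.598291, refl=-0.598291·0.538462=-0.3222; V=5.128205+-0.598291+-0.322156=4.2078
k=4 src: inc=-0.322156, refl=-0.322156·-0.333333=0.1074; V=4.529915+-0.322156+0.107385=4.3151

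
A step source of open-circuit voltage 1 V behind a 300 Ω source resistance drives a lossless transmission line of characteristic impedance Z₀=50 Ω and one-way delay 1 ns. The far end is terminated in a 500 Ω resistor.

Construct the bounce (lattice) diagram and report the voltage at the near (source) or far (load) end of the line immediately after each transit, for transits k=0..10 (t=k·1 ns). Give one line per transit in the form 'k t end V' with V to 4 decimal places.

Γ_L=0.818182, Γ_S=0.714286; launch V₁=1·50/350=0.142857
k=0 src: V=0.1429
k=1 load: inc=0.142857, refl=0.142857·0.818182=0.1169; V=0.000000+0.142857+0.116883=0.2597
k=2 src: inc=0.116883, refl=0.116883·0.714286=0.0835; V=0.142857+0.116883+0.083488=0.3432
k=3 load: inc=0.083488, refl=0.083488·0.818182=0.0683; V=0.259740+0.083488+0.068308=0.4115
k=4 src: inc=0.068308, refl=0.068308·0.714286=0.0488; V=0.343228+0.068308+0.048792=0.4603
k=5 load: inc=0.048792, refl=0.048792·0.818182=0.0399; V=0.411537+0.048792+0.039920=0.5002
k=6 src: inc=0.039920, refl=0.039920·0.714286=0.0285; V=0.460328+0.039920+0.028515=0.5288
k=7 load: inc=0.028515, refl=0.028515·0.818182=0.0233; V=0.500249+0.028515+0.023330=0.5521
k=8 src: inc=0.023330, refl=0.023330·0.714286=0.0167; V=0.528763+0.023330+0.016664=0.5688
k=9 load: inc=0.016664, refl=0.016664·0.818182=0.0136; V=0.552093+0.016664+0.013634=0.5824
k=10 src: inc=0.013634, refl=0.013634·0.714286=0.0097; V=0.568758+0.013634+0.009739=0.5921

0 0 source 0.1429
1 1 load 0.2597
2 2 source 0.3432
3 3 load 0.4115
4 4 source 0.4603
5 5 load 0.5002
6 6 source 0.5288
7 7 load 0.5521
8 8 source 0.5688
9 9 load 0.5824
10 10 source 0.5921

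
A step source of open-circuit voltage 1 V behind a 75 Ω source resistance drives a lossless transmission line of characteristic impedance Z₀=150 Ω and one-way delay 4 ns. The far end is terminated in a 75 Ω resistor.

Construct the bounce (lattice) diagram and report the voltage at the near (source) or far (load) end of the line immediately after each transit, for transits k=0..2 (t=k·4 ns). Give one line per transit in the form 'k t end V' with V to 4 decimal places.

Γ_L=-0.333333, Γ_S=-0.333333; launch V₁=1·150/225=0.666667
k=0 src: V=0.6667
k=1 load: inc=0.666667, refl=0.666667·-0.333333=-0.2222; V=0.000000+0.666667+-0.222222=0.4444
k=2 src: inc=-0.222222, refl=-0.222222·-0.333333=0.0741; V=0.666667+-0.222222+0.074074=0.5185

0 0 source 0.6667
1 4 load 0.4444
2 8 source 0.5185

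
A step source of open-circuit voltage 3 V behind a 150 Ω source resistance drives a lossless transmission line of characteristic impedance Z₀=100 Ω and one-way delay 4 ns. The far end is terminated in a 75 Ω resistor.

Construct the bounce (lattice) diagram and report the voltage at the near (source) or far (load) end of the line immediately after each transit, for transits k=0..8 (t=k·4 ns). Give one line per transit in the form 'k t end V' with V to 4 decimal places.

Γ_L=-0.142857, Γ_S=0.200000; launch V₁=3·100/250=1.200000
k=0 src: V=1.2000
k=1 load: inc=1.200000, refl=1.200000·-0.142857=-0.1714; V=0.000000+1.200000+-0.171429=1.0286
k=2 src: inc=-0.171429, refl=-0.171429·0.200000=-0.0343; V=1.200000+-0.171429+-0.034286=0.9943
k=3 load: inc=-0.034286, refl=-0.034286·-0.142857=0.0049; V=1.028571+-0.034286+0.004898=0.9992
k=4 src: inc=0.004898, refl=0.004898·0.200000=0.0010; V=0.994286+0.004898+0.000980=1.0002
k=5 load: inc=0.000980, refl=0.000980·-0.142857=-0.0001; V=0.999184+0.000980+-0.000140=1.0000
k=6 src: inc=-0.000140, refl=-0.000140·0.200000=-0.0000; V=1.000163+-0.000140+-0.000028=1.0000
k=7 load: inc=-0.000028, refl=-0.000028·-0.142857=0.0000; V=1.000023+-0.000028+0.000004=1.0000
k=8 src: inc=0.000004, refl=0.000004·0.200000=0.0000; V=0.999995+0.000004+0.000001=1.0000

0 0 source 1.2000
1 4 load 1.0286
2 8 source 0.9943
3 12 load 0.9992
4 16 source 1.0002
5 20 load 1.0000
6 24 source 1.0000
7 28 load 1.0000
8 32 source 1.0000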